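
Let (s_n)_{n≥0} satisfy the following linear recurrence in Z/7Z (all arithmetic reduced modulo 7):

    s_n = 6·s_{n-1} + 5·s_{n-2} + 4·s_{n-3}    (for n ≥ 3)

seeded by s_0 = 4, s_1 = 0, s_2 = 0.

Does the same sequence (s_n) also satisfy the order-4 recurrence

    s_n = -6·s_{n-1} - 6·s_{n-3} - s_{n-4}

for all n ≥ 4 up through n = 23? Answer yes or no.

yes

Terms s_0..s_23: 4, 0, 0, 2, 5, 5, 0, 3, 3, 5, 1, 1, 3, 6, 6, 1, 4, 4, 6, 2, 2, 4, 0, 0
n=4: candidate gives 5, actual s_4 = 5 ✓
n=5: candidate gives 5, actual s_5 = 5 ✓
n=6: candidate gives 0, actual s_6 = 0 ✓
n=7: candidate gives 3, actual s_7 = 3 ✓
n=8: candidate gives 3, actual s_8 = 3 ✓
n=9: candidate gives 5, actual s_9 = 5 ✓
n=10: candidate gives 1, actual s_10 = 1 ✓
n=11: candidate gives 1, actual s_11 = 1 ✓
n=12: candidate gives 3, actual s_12 = 3 ✓
n=13: candidate gives 6, actual s_13 = 6 ✓
n=14: candidate gives 6, actual s_14 = 6 ✓
n=15: candidate gives 1, actual s_15 = 1 ✓
n=16: candidate gives 4, actual s_16 = 4 ✓
n=17: candidate gives 4, actual s_17 = 4 ✓
n=18: candidate gives 6, actual s_18 = 6 ✓
n=19: candidate gives 2, actual s_19 = 2 ✓
n=20: candidate gives 2, actual s_20 = 2 ✓
n=21: candidate gives 4, actual s_21 = 4 ✓
n=22: candidate gives 0, actual s_22 = 0 ✓
n=23: candidate gives 0, actual s_23 = 0 ✓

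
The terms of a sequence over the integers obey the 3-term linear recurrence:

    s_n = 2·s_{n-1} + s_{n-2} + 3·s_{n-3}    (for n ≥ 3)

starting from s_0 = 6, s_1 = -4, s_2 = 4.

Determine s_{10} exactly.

s_3 = 2·4 + 1·-4 + 3·6 = 22
s_4 = 2·22 + 1·4 + 3·-4 = 36
s_5 = 2·36 + 1·22 + 3·4 = 106
s_6 = 2·106 + 1·36 + 3·22 = 314
s_7 = 2·314 + 1·106 + 3·36 = 842
s_8 = 2·842 + 1·314 + 3·106 = 2316
s_9 = 2·2316 + 1·842 + 3·314 = 6416
s_10 = 2·6416 + 1·2316 + 3·842 = 17674

17674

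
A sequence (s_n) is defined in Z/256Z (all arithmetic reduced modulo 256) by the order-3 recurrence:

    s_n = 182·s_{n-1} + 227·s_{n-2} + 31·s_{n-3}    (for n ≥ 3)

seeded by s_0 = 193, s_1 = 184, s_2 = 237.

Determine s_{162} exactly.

144

s_3 = 182·237 + 227·184 + 31·193 = 5
s_4 = 182·5 + 227·237 + 31·184 = 253
s_5 = 182·253 + 227·5 + 31·237 = 0
s_6 = 182·0 + 227·253 + 31·5 = 242
s_7 = 182·242 + 227·0 + 31·253 = 175
s_8 = 182·175 + 227·242 + 31·0 = 0
Continuing the recurrence:
  s_9 = 123;  s_10 = 163;  s_11 = 243;  s_12 = 48;  s_13 = 86;  s_14 = 33
  s_15 = 136;  s_16 = 93;  s_17 = 181;  s_18 = 157;  s_19 = 96;  s_20 = 98
  s_21 = 207;  s_22 = 176;  s_23 = 139;  s_24 = 243;  s_25 = 83;  s_26 = 80
  s_27 = 230;  s_28 = 129;  s_29 = 88;  s_30 = 205;  s_31 = 101;  s_32 = 61
  s_33 = 192;  s_34 = 210;  s_35 = 239;  s_36 = 96;  s_37 = 155;  s_38 = 67
  s_39 = 179;  s_40 = 112;  s_41 = 118;  s_42 = 225;  s_43 = 40;  s_44 = 61
  s_45 = 21;  s_46 = 221;  s_47 = 32;  s_48 = 66;  s_49 = 15;  s_50 = 16
  s_51 = 171;  s_52 = 147;  s_53 = 19;  s_54 = 144;  s_55 = 6;  s_56 = 65
  s_57 = 248;  s_58 = 173;  s_59 = 197;  s_60 = 125;  s_61 = 128;  s_62 = 178
  s_63 = 47;  s_64 = 192;  s_65 = 187;  s_66 = 227;  s_67 = 115;  s_68 = 176
  s_69 = 150;  s_70 = 161;  s_71 = 200;  s_72 = 29;  s_73 = 117;  s_74 = 29
  s_75 = 224;  s_76 = 34;  s_77 = 79;  s_78 = 112;  s_79 = 203;  s_80 = 51
  s_81 = 211;  s_82 = 208;  s_83 = 38;  s_84 = 1;  s_85 = 152;  s_86 = 141
  s_87 = 37;  s_88 = 189;  s_89 = 64;  s_90 = 146;  s_91 = 111;  s_92 = 32
  s_93 = 219;  s_94 = 131;  s_95 = 51;  s_96 = 240;  s_97 = 182;  s_98 = 97
  s_99 = 104;  s_100 = 253;  s_101 = 213;  s_102 = 93;  s_103 = 160;  s_104 = 2
  s_105 = 143;  s_106 = 208;  s_107 = 235;  s_108 = 211;  s_109 = 147;  s_110 = 16
  s_111 = 70;  s_112 = 193;  s_113 = 56;  s_114 = 109;  s_115 = 133;  s_116 = 253
  s_117 = 0;  s_118 = 114;  s_119 = 175;  s_120 = 128;  s_121 = 251;  s_122 = 35
  s_123 = 243;  s_124 = 48;  s_125 = 214;  s_126 = 33;  s_127 = 8;  s_128 = 221
  s_129 = 53;  s_130 = 157;  s_131 = 96;  s_132 = 226;  s_133 = 207;  s_134 = 48
  s_135 = 11;  s_136 = 115;  s_137 = 83;  s_138 = 80;  s_139 = 102;  s_140 = 129
  s_141 = 216;  s_142 = 77;  s_143 = 229;  s_144 = 61;  s_145 = 192;  s_146 = 82
  s_147 = 239;  s_148 = 224;  s_149 = 27;  s_150 = 195;  s_151 = 179;  s_152 = 112
  s_153 = 246;  s_154 = 225;  s_155 = 168;  s_156 = 189;  s_157 = 149;  s_158 = 221
  s_159 = 32;  s_160 = 194
s_161 = 182·194 + 227·32 + 31·221 = 15
s_162 = 182·15 + 227·194 + 31·32 = 144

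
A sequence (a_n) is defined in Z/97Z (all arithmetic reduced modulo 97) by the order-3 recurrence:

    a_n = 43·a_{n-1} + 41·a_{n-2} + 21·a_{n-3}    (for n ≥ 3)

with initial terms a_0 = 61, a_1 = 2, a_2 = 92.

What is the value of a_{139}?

52

a_3 = 43·92 + 41·2 + 21·61 = 81
a_4 = 43·81 + 41·92 + 21·2 = 22
a_5 = 43·22 + 41·81 + 21·92 = 88
a_6 = 43·88 + 41·22 + 21·81 = 82
a_7 = 43·82 + 41·88 + 21·22 = 30
a_8 = 43·30 + 41·82 + 21·88 = 1
Continuing the recurrence:
  a_9 = 85;  a_10 = 58;  a_11 = 83;  a_12 = 69;  a_13 = 22;  a_14 = 86
  a_15 = 35;  a_16 = 61;  a_17 = 44;  a_18 = 84;  a_19 = 4;  a_20 = 78
  a_21 = 44;  a_22 = 33;  a_23 = 11;  a_24 = 34;  a_25 = 84;  a_26 = 96
  a_27 = 41;  a_28 = 91;  a_29 = 44;  a_30 = 82;  a_31 = 63;  a_32 = 11
  a_33 = 25;  a_34 = 36;  a_35 = 88;  a_36 = 62;  a_37 = 46;  a_38 = 63
  a_39 = 77;  a_40 = 70;  a_41 = 21;  a_42 = 55;  a_43 = 40;  a_44 = 51
  a_45 = 41;  a_46 = 38;  a_47 = 21;  a_48 = 24;  a_49 = 72;  a_50 = 59
  a_51 = 76;  a_52 = 21;  a_53 = 20;  a_54 = 19;  a_55 = 41;  a_56 = 52
  a_57 = 48;  a_58 = 13;  a_59 = 30;  a_60 = 18;  a_61 = 46;  a_62 = 48
  a_63 = 60;  a_64 = 82;  a_65 = 10;  a_66 = 8;  a_67 = 51;  a_68 = 15
  a_69 = 91;  a_70 = 70;  a_71 = 72;  a_72 = 20;  a_73 = 44;  a_74 = 53
  a_75 = 41;  a_76 = 10;  a_77 = 23;  a_78 = 29;  a_79 = 72;  a_80 = 15
  a_81 = 35;  a_82 = 43;  a_83 = 10;  a_84 = 18;  a_85 = 50;  a_86 = 91
  a_87 = 36;  a_88 = 24;  a_89 = 54;  a_90 = 85;  a_91 = 68;  a_92 = 74
  a_93 = 92;  a_94 = 76;  a_95 = 58;  a_96 = 73;  a_97 = 32;  a_98 = 58
  a_99 = 4;  a_100 = 21;  a_101 = 54;  a_102 = 66;  a_103 = 61;  a_104 = 61
  a_105 = 11;  a_106 = 84;  a_107 = 9;  a_108 = 85;  a_109 = 65;  a_110 = 67
  a_111 = 56;  a_112 = 21;  a_113 = 47;  a_114 = 81;  a_115 = 31;  a_116 = 15
  a_117 = 28;  a_118 = 45;  a_119 = 3;  a_120 = 40;  a_121 = 72;  a_122 = 46
  a_123 = 47;  a_124 = 84;  a_125 = 6;  a_126 = 33;  a_127 = 34;  a_128 = 31
  a_129 = 25;  a_130 = 53;  a_131 = 75;  a_132 = 6;  a_133 = 81;  a_134 = 66
  a_135 = 77;  a_136 = 55;  a_137 = 21
a_138 = 43·21 + 41·55 + 21·77 = 22
a_139 = 43·22 + 41·21 + 21·55 = 52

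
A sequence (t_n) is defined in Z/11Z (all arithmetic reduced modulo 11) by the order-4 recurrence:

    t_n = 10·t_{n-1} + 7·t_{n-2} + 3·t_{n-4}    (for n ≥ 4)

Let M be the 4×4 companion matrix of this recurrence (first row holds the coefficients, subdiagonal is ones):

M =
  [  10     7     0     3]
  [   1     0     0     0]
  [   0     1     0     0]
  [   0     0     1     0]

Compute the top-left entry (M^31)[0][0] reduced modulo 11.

10

(M^31)[0][0] is the top entry after applying M 31 times to the unit state (1, 0, 0, 0). Equivalently it is h_{34} for the auxiliary sequence (h_n) obeying the same recurrence with h_3 = 1 and h_i = 0 for 0 ≤ i < 3:
h_4 = 10·1 + 7·0 + 0·0 + 3·0 = 10
h_5 = 10·10 + 7·1 + 0·0 + 3·0 = 8
h_6 = 10·8 + 7·10 + 0·1 + 3·0 = 7
h_7 = 10·7 + 7·8 + 0·10 + 3·1 = 8
h_8 = 10·8 + 7·7 + 0·8 + 3·10 = 5
h_9 = 10·5 + 7·8 + 0·7 + 3·8 = 9
h_10 = 10·9 + 7·5 + 0·8 + 3·7 = 3
h_11 = 10·3 + 7·9 + 0·5 + 3·8 = 7
h_12 = 10·7 + 7·3 + 0·9 + 3·5 = 7
h_13 = 10·7 + 7·7 + 0·3 + 3·9 = 3
h_14 = 10·3 + 7·7 + 0·7 + 3·3 = 0
h_15 = 10·0 + 7·3 + 0·7 + 3·7 = 9
h_16 = 10·9 + 7·0 + 0·3 + 3·7 = 1
h_17 = 10·1 + 7·9 + 0·0 + 3·3 = 5
h_18 = 10·5 + 7·1 + 0·9 + 3·0 = 2
h_19 = 10·2 + 7·5 + 0·1 + 3·9 = 5
h_20 = 10·5 + 7·2 + 0·5 + 3·1 = 1
h_21 = 10·1 + 7·5 + 0·2 + 3·5 = 5
h_22 = 10·5 + 7·1 + 0·5 + 3·2 = 8
h_23 = 10·8 + 7·5 + 0·1 + 3·5 = 9
h_24 = 10·9 + 7·8 + 0·5 + 3·1 = 6
h_25 = 10·6 + 7·9 + 0·8 + 3·5 = 6
h_26 = 10·6 + 7·6 + 0·9 + 3·8 = 5
h_27 = 10·5 + 7·6 + 0·6 + 3·9 = 9
h_28 = 10·9 + 7·5 + 0·6 + 3·6 = 0
h_29 = 10·0 + 7·9 + 0·5 + 3·6 = 4
h_30 = 10·4 + 7·0 + 0·9 + 3·5 = 0
h_31 = 10·0 + 7·4 + 0·0 + 3·9 = 0
h_32 = 10·0 + 7·0 + 0·4 + 3·0 = 0
h_33 = 10·0 + 7·0 + 0·0 + 3·4 = 1
h_34 = 10·1 + 7·0 + 0·0 + 3·0 = 10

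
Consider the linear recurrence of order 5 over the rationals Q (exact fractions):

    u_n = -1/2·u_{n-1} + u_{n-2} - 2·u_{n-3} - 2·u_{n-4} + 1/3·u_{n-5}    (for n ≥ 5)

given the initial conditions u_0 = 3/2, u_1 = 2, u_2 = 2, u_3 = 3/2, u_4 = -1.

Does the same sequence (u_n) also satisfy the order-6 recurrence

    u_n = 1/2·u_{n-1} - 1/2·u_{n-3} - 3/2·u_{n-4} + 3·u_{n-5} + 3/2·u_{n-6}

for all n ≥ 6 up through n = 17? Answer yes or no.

Terms u_0..u_17: 3/2, 2, 2, 3/2, -1, -11/2, -55/12, -85/24, 171/16, 1051/96, 3769/192, -16919/1152, -13423/768, -292799/4608, 24745/3072, 60889/18432, 18086921/110592, 5900563/221184
n=6: candidate gives 7/4, actual u_6 = -55/12 ✗

no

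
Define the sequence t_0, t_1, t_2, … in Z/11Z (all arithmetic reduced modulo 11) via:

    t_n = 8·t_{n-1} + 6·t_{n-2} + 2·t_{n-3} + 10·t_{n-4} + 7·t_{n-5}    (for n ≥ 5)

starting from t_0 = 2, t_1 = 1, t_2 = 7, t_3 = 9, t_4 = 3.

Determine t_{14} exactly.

t_5 = 8·3 + 6·9 + 2·7 + 10·1 + 7·2 = 6
t_6 = 8·6 + 6·3 + 2·9 + 10·7 + 7·1 = 7
t_7 = 8·7 + 6·6 + 2·3 + 10·9 + 7·7 = 6
t_8 = 8·6 + 6·7 + 2·6 + 10·3 + 7·9 = 8
t_9 = 8·8 + 6·6 + 2·7 + 10·6 + 7·3 = 8
t_10 = 8·8 + 6·8 + 2·6 + 10·7 + 7·6 = 5
t_11 = 8·5 + 6·8 + 2·8 + 10·6 + 7·7 = 4
t_12 = 8·4 + 6·5 + 2·8 + 10·8 + 7·6 = 2
t_13 = 8·2 + 6·4 + 2·5 + 10·8 + 7·8 = 10
t_14 = 8·10 + 6·2 + 2·4 + 10·5 + 7·8 = 8

8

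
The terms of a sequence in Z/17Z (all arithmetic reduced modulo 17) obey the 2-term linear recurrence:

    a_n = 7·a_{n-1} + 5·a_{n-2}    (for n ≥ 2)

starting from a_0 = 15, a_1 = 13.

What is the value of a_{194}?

13

a_2 = 7·13 + 5·15 = 13
a_3 = 7·13 + 5·13 = 3
a_4 = 7·3 + 5·13 = 1
a_5 = 7·1 + 5·3 = 5
a_6 = 7·5 + 5·1 = 6
a_7 = 7·6 + 5·5 = 16
a_8 = 7·16 + 5·6 = 6
a_9 = 7·6 + 5·16 = 3
a_10 = 7·3 + 5·6 = 0
a_11 = 7·0 + 5·3 = 15
a_12 = 7·15 + 5·0 = 3
a_13 = 7·3 + 5·15 = 11
a_14 = 7·11 + 5·3 = 7
a_15 = 7·7 + 5·11 = 2
a_16 = 7·2 + 5·7 = 15
a_17 = 7·15 + 5·2 = 13
(a_16, a_17) = (15, 13) = (a_0, a_1), so the sequence has period 16.
194 ≡ 2 (mod 16), hence a_194 = a_2 = 13.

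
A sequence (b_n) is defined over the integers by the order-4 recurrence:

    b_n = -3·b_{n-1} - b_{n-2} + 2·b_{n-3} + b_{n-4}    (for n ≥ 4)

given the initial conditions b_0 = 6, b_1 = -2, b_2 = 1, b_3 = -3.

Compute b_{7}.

-154

b_4 = -3·-3 + -1·1 + 2·-2 + 1·6 = 10
b_5 = -3·10 + -1·-3 + 2·1 + 1·-2 = -27
b_6 = -3·-27 + -1·10 + 2·-3 + 1·1 = 66
b_7 = -3·66 + -1·-27 + 2·10 + 1·-3 = -154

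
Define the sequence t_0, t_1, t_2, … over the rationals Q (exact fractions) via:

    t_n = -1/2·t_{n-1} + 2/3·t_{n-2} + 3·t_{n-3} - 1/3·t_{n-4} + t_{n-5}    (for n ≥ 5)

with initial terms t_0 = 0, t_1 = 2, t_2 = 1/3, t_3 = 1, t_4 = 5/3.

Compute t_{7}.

155/72

t_5 = -1/2·5/3 + 2/3·1 + 3·1/3 + -1/3·2 + 1·0 = 1/6
t_6 = -1/2·1/6 + 2/3·5/3 + 3·1 + -1/3·1/3 + 1·2 = 71/12
t_7 = -1/2·71/12 + 2/3·1/6 + 3·5/3 + -1/3·1 + 1·1/3 = 155/72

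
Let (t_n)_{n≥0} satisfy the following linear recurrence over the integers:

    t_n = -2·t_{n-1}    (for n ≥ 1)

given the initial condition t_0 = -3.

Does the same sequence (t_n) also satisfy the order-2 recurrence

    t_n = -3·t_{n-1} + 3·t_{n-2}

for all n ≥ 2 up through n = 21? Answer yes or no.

no

Terms t_0..t_21: -3, 6, -12, 24, -48, 96, -192, 384, -768, 1536, -3072, 6144, -12288, 24576, -49152, 98304, -196608, 393216, -786432, 1572864, -3145728, 6291456
n=2: candidate gives -27, actual t_2 = -12 ✗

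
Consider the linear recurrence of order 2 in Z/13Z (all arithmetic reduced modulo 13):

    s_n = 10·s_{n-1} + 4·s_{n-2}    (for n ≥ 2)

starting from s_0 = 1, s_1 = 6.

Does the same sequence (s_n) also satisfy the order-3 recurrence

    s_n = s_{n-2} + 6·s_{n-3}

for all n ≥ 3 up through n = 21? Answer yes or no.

no

Terms s_0..s_21: 1, 6, 12, 1, 6, 12, 1, 6, 12, 1, 6, 12, 1, 6, 12, 1, 6, 12, 1, 6, 12, 1
n=3: candidate gives 12, actual s_3 = 1 ✗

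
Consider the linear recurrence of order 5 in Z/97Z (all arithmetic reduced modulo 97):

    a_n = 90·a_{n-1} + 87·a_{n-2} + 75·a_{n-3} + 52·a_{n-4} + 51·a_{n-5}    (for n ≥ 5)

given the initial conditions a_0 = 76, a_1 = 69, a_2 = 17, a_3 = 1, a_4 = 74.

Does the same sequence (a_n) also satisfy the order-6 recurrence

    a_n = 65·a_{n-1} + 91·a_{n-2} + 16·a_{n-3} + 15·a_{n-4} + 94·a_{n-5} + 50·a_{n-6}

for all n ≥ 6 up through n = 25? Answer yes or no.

Terms a_0..a_25: 76, 69, 17, 1, 74, 63, 96, 26, 13, 28, 32, 26, 11, 11, 5, 75, 14, 78, 37, 92, 77, 72, 82, 94, 8, 21
n=6: candidate gives 46, actual a_6 = 96 ✗

no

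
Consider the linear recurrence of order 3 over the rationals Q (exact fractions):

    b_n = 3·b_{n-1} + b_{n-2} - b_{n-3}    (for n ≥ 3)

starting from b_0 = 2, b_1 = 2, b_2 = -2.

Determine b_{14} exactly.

-2574098

b_3 = 3·-2 + 1·2 + -1·2 = -6
b_4 = 3·-6 + 1·-2 + -1·2 = -22
b_5 = 3·-22 + 1·-6 + -1·-2 = -70
b_6 = 3·-70 + 1·-22 + -1·-6 = -226
b_7 = 3·-226 + 1·-70 + -1·-22 = -726
b_8 = 3·-726 + 1·-226 + -1·-70 = -2334
b_9 = 3·-2334 + 1·-726 + -1·-226 = -7502
b_10 = 3·-7502 + 1·-2334 + -1·-726 = -24114
b_11 = 3·-24114 + 1·-7502 + -1·-2334 = -77510
b_12 = 3·-77510 + 1·-24114 + -1·-7502 = -249142
b_13 = 3·-249142 + 1·-77510 + -1·-24114 = -800822
b_14 = 3·-800822 + 1·-249142 + -1·-77510 = -2574098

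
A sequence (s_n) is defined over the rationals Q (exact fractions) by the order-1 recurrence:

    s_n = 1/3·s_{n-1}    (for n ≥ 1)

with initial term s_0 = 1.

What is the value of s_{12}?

s_1 = 1/3·1 = 1/3
s_2 = 1/3·1/3 = 1/9
s_3 = 1/3·1/9 = 1/27
s_4 = 1/3·1/27 = 1/81
s_5 = 1/3·1/81 = 1/243
s_6 = 1/3·1/243 = 1/729
s_7 = 1/3·1/729 = 1/2187
s_8 = 1/3·1/2187 = 1/6561
s_9 = 1/3·1/6561 = 1/19683
s_10 = 1/3·1/19683 = 1/59049
s_11 = 1/3·1/59049 = 1/177147
s_12 = 1/3·1/177147 = 1/531441

1/531441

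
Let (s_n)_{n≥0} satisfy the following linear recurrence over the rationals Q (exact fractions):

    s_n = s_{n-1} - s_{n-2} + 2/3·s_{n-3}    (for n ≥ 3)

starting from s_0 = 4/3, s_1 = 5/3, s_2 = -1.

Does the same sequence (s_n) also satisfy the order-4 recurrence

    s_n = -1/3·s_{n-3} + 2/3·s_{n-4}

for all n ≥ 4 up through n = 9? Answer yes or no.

Terms s_0..s_9: 4/3, 5/3, -1, -16/9, 1/3, 13/9, -2/27, -35/27, -7/27, 80/81
n=4: candidate gives 1/3, actual s_4 = 1/3 ✓
n=5: candidate gives 13/9, actual s_5 = 13/9 ✓
n=6: candidate gives -2/27, actual s_6 = -2/27 ✓
n=7: candidate gives -35/27, actual s_7 = -35/27 ✓
n=8: candidate gives -7/27, actual s_8 = -7/27 ✓
n=9: candidate gives 80/81, actual s_9 = 80/81 ✓

yes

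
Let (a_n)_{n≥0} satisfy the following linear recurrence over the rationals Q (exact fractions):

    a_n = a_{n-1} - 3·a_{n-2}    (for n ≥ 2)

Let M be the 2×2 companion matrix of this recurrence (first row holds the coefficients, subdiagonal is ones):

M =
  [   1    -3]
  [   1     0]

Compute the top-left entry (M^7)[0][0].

(M^7)[0][0] is the top entry after applying M 7 times to the unit state (1, 0). Equivalently it is h_{8} for the auxiliary sequence (h_n) obeying the same recurrence with h_1 = 1 and h_i = 0 for 0 ≤ i < 1:
h_2 = 1·1 + -3·0 = 1
h_3 = 1·1 + -3·1 = -2
h_4 = 1·-2 + -3·1 = -5
h_5 = 1·-5 + -3·-2 = 1
h_6 = 1·1 + -3·-5 = 16
h_7 = 1·16 + -3·1 = 13
h_8 = 1·13 + -3·16 = -35

-35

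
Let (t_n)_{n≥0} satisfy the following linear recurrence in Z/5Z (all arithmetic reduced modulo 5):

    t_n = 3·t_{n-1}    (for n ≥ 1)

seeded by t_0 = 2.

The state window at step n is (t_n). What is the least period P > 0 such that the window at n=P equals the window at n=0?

4

n=0: window = (2)
n=1: window = (1)
n=2: window = (3)
n=3: window = (4)
n=4: window = (2)
window at n=4 equals window at n=0 → period = 4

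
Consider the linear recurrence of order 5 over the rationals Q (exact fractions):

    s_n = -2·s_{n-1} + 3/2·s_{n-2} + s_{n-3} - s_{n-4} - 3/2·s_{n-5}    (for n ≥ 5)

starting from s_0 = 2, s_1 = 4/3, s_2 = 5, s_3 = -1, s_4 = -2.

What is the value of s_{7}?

371/12

s_5 = -2·-2 + 3/2·-1 + 1·5 + -1·4/3 + -3/2·2 = 19/6
s_6 = -2·19/6 + 3/2·-2 + 1·-1 + -1·5 + -3/2·4/3 = -52/3
s_7 = -2·-52/3 + 3/2·19/6 + 1·-2 + -1·-1 + -3/2·5 = 371/12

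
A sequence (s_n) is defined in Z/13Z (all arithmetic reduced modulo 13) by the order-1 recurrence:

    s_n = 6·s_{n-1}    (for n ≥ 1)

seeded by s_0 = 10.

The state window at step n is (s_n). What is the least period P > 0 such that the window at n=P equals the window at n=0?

n=0: window = (10)
n=1: window = (8)
n=2: window = (9)
n=3: window = (2)
n=4: window = (12)
n=5: window = (7)
n=6: window = (3)
n=7: window = (5)
n=8: window = (4)
n=9: window = (11)
n=10: window = (1)
n=11: window = (6)
n=12: window = (10)
window at n=12 equals window at n=0 → period = 12

12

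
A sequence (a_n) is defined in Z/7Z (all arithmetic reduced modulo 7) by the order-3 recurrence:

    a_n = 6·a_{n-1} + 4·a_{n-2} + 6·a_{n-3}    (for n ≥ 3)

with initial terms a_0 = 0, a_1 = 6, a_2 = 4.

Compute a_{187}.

a_3 = 6·4 + 4·6 + 6·0 = 6
a_4 = 6·6 + 4·4 + 6·6 = 4
a_5 = 6·4 + 4·6 + 6·4 = 2
a_6 = 6·2 + 4·4 + 6·6 = 1
a_7 = 6·1 + 4·2 + 6·4 = 3
a_8 = 6·3 + 4·1 + 6·2 = 6
a_9 = 6·6 + 4·3 + 6·1 = 5
a_10 = 6·5 + 4·6 + 6·3 = 2
a_11 = 6·2 + 4·5 + 6·6 = 5
a_12 = 6·5 + 4·2 + 6·5 = 5
a_13 = 6·5 + 4·5 + 6·2 = 6
a_14 = 6·6 + 4·5 + 6·5 = 2
a_15 = 6·2 + 4·6 + 6·5 = 3
a_16 = 6·3 + 4·2 + 6·6 = 6
a_17 = 6·6 + 4·3 + 6·2 = 4
a_18 = 6·4 + 4·6 + 6·3 = 3
a_19 = 6·3 + 4·4 + 6·6 = 0
a_20 = 6·0 + 4·3 + 6·4 = 1
a_21 = 6·1 + 4·0 + 6·3 = 3
a_22 = 6·3 + 4·1 + 6·0 = 1
a_23 = 6·1 + 4·3 + 6·1 = 3
a_24 = 6·3 + 4·1 + 6·3 = 5
a_25 = 6·5 + 4·3 + 6·1 = 6
a_26 = 6·6 + 4·5 + 6·3 = 4
a_27 = 6·4 + 4·6 + 6·5 = 1
a_28 = 6·1 + 4·4 + 6·6 = 2
a_29 = 6·2 + 4·1 + 6·4 = 5
a_30 = 6·5 + 4·2 + 6·1 = 2
a_31 = 6·2 + 4·5 + 6·2 = 2
a_32 = 6·2 + 4·2 + 6·5 = 1
a_33 = 6·1 + 4·2 + 6·2 = 5
a_34 = 6·5 + 4·1 + 6·2 = 4
a_35 = 6·4 + 4·5 + 6·1 = 1
a_36 = 6·1 + 4·4 + 6·5 = 3
a_37 = 6·3 + 4·1 + 6·4 = 4
a_38 = 6·4 + 4·3 + 6·1 = 0
a_39 = 6·0 + 4·4 + 6·3 = 6
a_40 = 6·6 + 4·0 + 6·4 = 4
(a_38, a_39, a_40) = (0, 6, 4) = (a_0, a_1, a_2), so the sequence has period 38.
187 ≡ 35 (mod 38), hence a_187 = a_35 = 1.

1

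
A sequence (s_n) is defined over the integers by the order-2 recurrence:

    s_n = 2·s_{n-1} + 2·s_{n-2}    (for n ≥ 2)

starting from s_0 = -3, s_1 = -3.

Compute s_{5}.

s_2 = 2·-3 + 2·-3 = -12
s_3 = 2·-12 + 2·-3 = -30
s_4 = 2·-30 + 2·-12 = -84
s_5 = 2·-84 + 2·-30 = -228

-228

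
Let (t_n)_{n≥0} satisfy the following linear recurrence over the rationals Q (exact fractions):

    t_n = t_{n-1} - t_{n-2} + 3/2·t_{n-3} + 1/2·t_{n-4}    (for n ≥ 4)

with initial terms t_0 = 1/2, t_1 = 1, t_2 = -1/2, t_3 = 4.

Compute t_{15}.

2733/32

t_4 = 1·4 + -1·-1/2 + 3/2·1 + 1/2·1/2 = 25/4
t_5 = 1·25/4 + -1·4 + 3/2·-1/2 + 1/2·1 = 2
t_6 = 1·2 + -1·25/4 + 3/2·4 + 1/2·-1/2 = 3/2
t_7 = 1·3/2 + -1·2 + 3/2·25/4 + 1/2·4 = 87/8
t_8 = 1·87/8 + -1·3/2 + 3/2·2 + 1/2·25/4 = 31/2
t_9 = 1·31/2 + -1·87/8 + 3/2·3/2 + 1/2·2 = 63/8
t_10 = 1·63/8 + -1·31/2 + 3/2·87/8 + 1/2·3/2 = 151/16
t_11 = 1·151/16 + -1·63/8 + 3/2·31/2 + 1/2·87/8 = 121/4
t_12 = 1·121/4 + -1·151/16 + 3/2·63/8 + 1/2·31/2 = 323/8
t_13 = 1·323/8 + -1·121/4 + 3/2·151/16 + 1/2·63/8 = 903/32
t_14 = 1·903/32 + -1·323/8 + 3/2·121/4 + 1/2·151/16 = 607/16
t_15 = 1·607/16 + -1·903/32 + 3/2·323/8 + 1/2·121/4 = 2733/32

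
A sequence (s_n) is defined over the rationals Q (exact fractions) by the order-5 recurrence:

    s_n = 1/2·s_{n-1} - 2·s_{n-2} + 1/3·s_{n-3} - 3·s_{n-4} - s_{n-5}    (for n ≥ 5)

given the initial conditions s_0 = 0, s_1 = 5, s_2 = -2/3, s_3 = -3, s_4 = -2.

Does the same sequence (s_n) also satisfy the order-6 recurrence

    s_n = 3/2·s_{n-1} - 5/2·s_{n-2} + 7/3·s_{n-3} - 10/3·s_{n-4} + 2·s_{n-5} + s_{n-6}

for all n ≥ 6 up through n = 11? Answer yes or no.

yes

Terms s_0..s_11: 0, 5, -2/3, -3, -2, -92/9, -46/9, 242/9, 790/27, -221/27, -1517/54, -20567/324
n=6: candidate gives -46/9, actual s_6 = -46/9 ✓
n=7: candidate gives 242/9, actual s_7 = 242/9 ✓
n=8: candidate gives 790/27, actual s_8 = 790/27 ✓
n=9: candidate gives -221/27, actual s_9 = -221/27 ✓
n=10: candidate gives -1517/54, actual s_10 = -1517/54 ✓
n=11: candidate gives -20567/324, actual s_11 = -20567/324 ✓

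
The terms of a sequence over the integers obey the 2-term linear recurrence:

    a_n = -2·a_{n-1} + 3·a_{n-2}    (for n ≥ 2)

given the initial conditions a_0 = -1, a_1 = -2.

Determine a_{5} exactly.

-62

a_2 = -2·-2 + 3·-1 = 1
a_3 = -2·1 + 3·-2 = -8
a_4 = -2·-8 + 3·1 = 19
a_5 = -2·19 + 3·-8 = -62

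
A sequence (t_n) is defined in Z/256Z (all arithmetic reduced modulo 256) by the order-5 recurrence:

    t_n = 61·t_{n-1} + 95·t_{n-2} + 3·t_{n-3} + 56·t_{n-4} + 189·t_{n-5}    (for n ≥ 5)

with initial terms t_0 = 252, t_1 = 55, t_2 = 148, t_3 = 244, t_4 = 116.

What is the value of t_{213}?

t_5 = 61·116 + 95·244 + 3·148 + 56·55 + 189·252 = 0
t_6 = 61·0 + 95·116 + 3·244 + 56·148 + 189·55 = 227
t_7 = 61·227 + 95·0 + 3·116 + 56·244 + 189·148 = 23
t_8 = 61·23 + 95·227 + 3·0 + 56·116 + 189·244 = 60
t_9 = 61·60 + 95·23 + 3·227 + 56·0 + 189·116 = 34
t_10 = 61·34 + 95·60 + 3·23 + 56·227 + 189·0 = 75
Continuing the recurrence:
  t_11 = 208;  t_12 = 230;  t_13 = 155;  t_14 = 59;  t_15 = 37;  t_16 = 103
  t_17 = 173;  t_18 = 56;  t_19 = 103;  t_20 = 51;  t_21 = 235;  t_22 = 26
  t_23 = 224;  t_24 = 250;  t_25 = 15;  t_26 = 40;  t_27 = 57;  t_28 = 170
  t_29 = 251;  t_30 = 99;  t_31 = 186;  t_32 = 69;  t_33 = 10;  t_34 = 34
  t_35 = 102;  t_36 = 116;  t_37 = 5;  t_38 = 65;  t_39 = 30;  t_40 = 2
  t_41 = 27;  t_42 = 112;  t_43 = 72;  t_44 = 159;  t_45 = 77;  t_46 = 161
  t_47 = 61;  t_48 = 31;  t_49 = 36;  t_50 = 221;  t_51 = 151;  t_52 = 59
  t_53 = 114;  t_54 = 192;  t_55 = 240;  t_56 = 41;  t_57 = 148;  t_58 = 117
  t_59 = 136;  t_60 = 183;  t_61 = 23;  t_62 = 216;  t_63 = 71;  t_64 = 200
  t_65 = 172;  t_66 = 68;  t_67 = 96;  t_68 = 75;  t_69 = 147;  t_70 = 216
  t_71 = 26;  t_72 = 91;  t_73 = 100;  t_74 = 174;  t_75 = 203;  t_76 = 55
  t_77 = 137;  t_78 = 83;  t_79 = 33;  t_80 = 44;  t_81 = 71;  t_82 = 239
  t_83 = 79;  t_84 = 86;  t_85 = 160;  t_86 = 170;  t_87 = 159;  t_88 = 252
  t_89 = 137;  t_90 = 86;  t_91 = 147;  t_92 = 15;  t_93 = 38;  t_94 = 77
  t_95 = 70;  t_96 = 130;  t_97 = 62;  t_98 = 188;  t_99 = 125;  t_100 = 101
  t_101 = 50;  t_102 = 194;  t_103 = 27;  t_104 = 100;  t_105 = 160;  t_106 = 231
  t_107 = 185;  t_108 = 125;  t_109 = 249;  t_110 = 139;  t_111 = 0;  t_112 = 109
  t_113 = 91;  t_114 = 95;  t_115 = 78;  t_116 = 192;  t_117 = 48;  t_118 = 145
  t_119 = 208;  t_120 = 133;  t_121 = 212;  t_122 = 119;  t_123 = 35;  t_124 = 164
  t_125 = 7;  t_126 = 124;  t_127 = 148;  t_128 = 20;  t_129 = 192;  t_130 = 51
  t_131 = 143;  t_132 = 228;  t_133 = 194;  t_134 = 107;  t_135 = 24;  t_136 = 38
  t_137 = 251;  t_138 = 211;  t_139 = 29;  t_140 = 47;  t_141 = 101;  t_142 = 80
  t_143 = 55;  t_144 = 171;  t_145 = 227;  t_146 = 66;  t_147 = 16;  t_148 = 250
  t_149 = 47;  t_150 = 48;  t_151 = 9;  t_152 = 2;  t_153 = 59;  t_154 = 27
  t_155 = 194;  t_156 = 5;  t_157 = 226;  t_158 = 114;  t_159 = 118;  t_160 = 100
  t_161 = 21;  t_162 = 73;  t_163 = 86;  t_164 = 210;  t_165 = 59;  t_166 = 120
  t_167 = 168;  t_168 = 175;  t_169 = 101;  t_170 = 201;  t_171 = 197;  t_172 = 7
  t_173 = 108;  t_174 = 45;  t_175 = 95;  t_176 = 147;  t_177 = 154;  t_178 = 240
  t_179 = 16;  t_180 = 249;  t_181 = 76;  t_182 = 229;  t_183 = 96;  t_184 = 7
  t_185 = 111;  t_186 = 96;  t_187 = 55;  t_188 = 112;  t_189 = 172;  t_190 = 36
  t_191 = 160;  t_192 = 155;  t_193 = 11;  t_194 = 224;  t_195 = 218;  t_196 = 59
  t_197 = 108;  t_198 = 78;  t_199 = 107;  t_200 = 143;  t_201 = 225;  t_202 = 187
  t_203 = 185;  t_204 = 100;  t_205 = 119;  t_206 = 167;  t_207 = 167;  t_208 = 158
  t_209 = 112;  t_210 = 170;  t_211 = 191
t_212 = 61·191 + 95·170 + 3·112 + 56·158 + 189·167 = 196
t_213 = 61·196 + 95·191 + 3·170 + 56·112 + 189·158 = 185

185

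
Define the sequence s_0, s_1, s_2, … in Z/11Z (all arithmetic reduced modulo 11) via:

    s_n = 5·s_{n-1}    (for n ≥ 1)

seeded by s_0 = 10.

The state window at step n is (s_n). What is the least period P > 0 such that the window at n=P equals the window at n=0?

5

n=0: window = (10)
n=1: window = (6)
n=2: window = (8)
n=3: window = (7)
n=4: window = (2)
n=5: window = (10)
window at n=5 equals window at n=0 → period = 5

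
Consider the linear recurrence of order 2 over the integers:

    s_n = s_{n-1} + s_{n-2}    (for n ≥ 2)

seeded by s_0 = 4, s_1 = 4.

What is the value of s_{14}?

2440

s_2 = 1·4 + 1·4 = 8
s_3 = 1·8 + 1·4 = 12
s_4 = 1·12 + 1·8 = 20
s_5 = 1·20 + 1·12 = 32
s_6 = 1·32 + 1·20 = 52
s_7 = 1·52 + 1·32 = 84
s_8 = 1·84 + 1·52 = 136
s_9 = 1·136 + 1·84 = 220
s_10 = 1·220 + 1·136 = 356
s_11 = 1·356 + 1·220 = 576
s_12 = 1·576 + 1·356 = 932
s_13 = 1·932 + 1·576 = 1508
s_14 = 1·1508 + 1·932 = 2440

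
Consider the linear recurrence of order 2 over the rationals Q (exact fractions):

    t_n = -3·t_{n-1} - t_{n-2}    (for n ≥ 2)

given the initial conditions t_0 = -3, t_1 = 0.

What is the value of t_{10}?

t_2 = -3·0 + -1·-3 = 3
t_3 = -3·3 + -1·0 = -9
t_4 = -3·-9 + -1·3 = 24
t_5 = -3·24 + -1·-9 = -63
t_6 = -3·-63 + -1·24 = 165
t_7 = -3·165 + -1·-63 = -432
t_8 = -3·-432 + -1·165 = 1131
t_9 = -3·1131 + -1·-432 = -2961
t_10 = -3·-2961 + -1·1131 = 7752

7752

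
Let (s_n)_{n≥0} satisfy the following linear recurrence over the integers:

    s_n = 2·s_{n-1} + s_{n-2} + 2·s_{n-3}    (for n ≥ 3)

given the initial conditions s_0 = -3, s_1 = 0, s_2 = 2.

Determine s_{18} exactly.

s_3 = 2·2 + 1·0 + 2·-3 = -2
s_4 = 2·-2 + 1·2 + 2·0 = -2
s_5 = 2·-2 + 1·-2 + 2·2 = -2
s_6 = 2·-2 + 1·-2 + 2·-2 = -10
s_7 = 2·-10 + 1·-2 + 2·-2 = -26
s_8 = 2·-26 + 1·-10 + 2·-2 = -66
s_9 = 2·-66 + 1·-26 + 2·-10 = -178
s_10 = 2·-178 + 1·-66 + 2·-26 = -474
s_11 = 2·-474 + 1·-178 + 2·-66 = -1258
s_12 = 2·-1258 + 1·-474 + 2·-178 = -3346
s_13 = 2·-3346 + 1·-1258 + 2·-474 = -8898
s_14 = 2·-8898 + 1·-3346 + 2·-1258 = -23658
s_15 = 2·-23658 + 1·-8898 + 2·-3346 = -62906
s_16 = 2·-62906 + 1·-23658 + 2·-8898 = -167266
s_17 = 2·-167266 + 1·-62906 + 2·-23658 = -444754
s_18 = 2·-444754 + 1·-167266 + 2·-62906 = -1182586

-1182586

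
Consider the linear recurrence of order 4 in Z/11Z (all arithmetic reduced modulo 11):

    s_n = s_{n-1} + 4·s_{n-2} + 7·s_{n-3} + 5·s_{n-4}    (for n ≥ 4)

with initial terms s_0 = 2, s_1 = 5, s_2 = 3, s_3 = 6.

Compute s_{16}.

s_4 = 1·6 + 4·3 + 7·5 + 5·2 = 8
s_5 = 1·8 + 4·6 + 7·3 + 5·5 = 1
s_6 = 1·1 + 4·8 + 7·6 + 5·3 = 2
s_7 = 1·2 + 4·1 + 7·8 + 5·6 = 4
s_8 = 1·4 + 4·2 + 7·1 + 5·8 = 4
s_9 = 1·4 + 4·4 + 7·2 + 5·1 = 6
s_10 = 1·6 + 4·4 + 7·4 + 5·2 = 5
s_11 = 1·5 + 4·6 + 7·4 + 5·4 = 0
s_12 = 1·0 + 4·5 + 7·6 + 5·4 = 5
s_13 = 1·5 + 4·0 + 7·5 + 5·6 = 4
s_14 = 1·4 + 4·5 + 7·0 + 5·5 = 5
s_15 = 1·5 + 4·4 + 7·5 + 5·0 = 1
s_16 = 1·1 + 4·5 + 7·4 + 5·5 = 8

8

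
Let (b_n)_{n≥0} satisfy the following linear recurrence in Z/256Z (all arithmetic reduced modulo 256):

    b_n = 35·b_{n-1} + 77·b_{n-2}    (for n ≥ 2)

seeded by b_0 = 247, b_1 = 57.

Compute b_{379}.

165

b_2 = 35·57 + 77·247 = 22
b_3 = 35·22 + 77·57 = 39
b_4 = 35·39 + 77·22 = 243
b_5 = 35·243 + 77·39 = 244
b_6 = 35·244 + 77·243 = 115
b_7 = 35·115 + 77·244 = 29
Continuing the recurrence:
  b_8 = 142;  b_9 = 35;  b_10 = 127;  b_11 = 228;  b_12 = 95;  b_13 = 145
  b_14 = 102;  b_15 = 143;  b_16 = 59;  b_17 = 20;  b_18 = 123;  b_19 = 213
  b_20 = 30;  b_21 = 43;  b_22 = 231;  b_23 = 132;  b_24 = 135;  b_25 = 41
  b_26 = 54;  b_27 = 183;  b_28 = 67;  b_29 = 52;  b_30 = 67;  b_31 = 205
  b_32 = 46;  b_33 = 243;  b_34 = 15;  b_35 = 36;  b_36 = 111;  b_37 = 1
  b_38 = 134;  b_39 = 159;  b_40 = 11;  b_41 = 84;  b_42 = 203;  b_43 = 5
  b_44 = 190;  b_45 = 123;  b_46 = 247;  b_47 = 196;  b_48 = 23;  b_49 = 25
  b_50 = 86;  b_51 = 71;  b_52 = 147;  b_53 = 116;  b_54 = 19;  b_55 = 125
  b_56 = 206;  b_57 = 195;  b_58 = 159;  b_59 = 100;  b_60 = 127;  b_61 = 113
  b_62 = 166;  b_63 = 175;  b_64 = 219;  b_65 = 148;  b_66 = 27;  b_67 = 53
  b_68 = 94;  b_69 = 203;  b_70 = 7;  b_71 = 4;  b_72 = 167;  b_73 = 9
  b_74 = 118;  b_75 = 215;  b_76 = 227;  b_77 = 180;  b_78 = 227;  b_79 = 45
  b_80 = 110;  b_81 = 147;  b_82 = 47;  b_83 = 164;  b_84 = 143;  b_85 = 225
  b_86 = 198;  b_87 = 191;  b_88 = 171;  b_89 = 212;  b_90 = 107;  b_91 = 101
  b_92 = 254;  b_93 = 27;  b_94 = 23;  b_95 = 68;  b_96 = 55;  b_97 = 249
  b_98 = 150;  b_99 = 103;  b_100 = 51;  b_101 = 244;  b_102 = 179;  b_103 = 221
  b_104 = 14;  b_105 = 99;  b_106 = 191;  b_107 = 228;  b_108 = 159;  b_109 = 81
  b_110 = 230;  b_111 = 207;  b_112 = 123;  b_113 = 20;  b_114 = 187;  b_115 = 149
  b_116 = 158;  b_117 = 107;  b_118 = 39;  b_119 = 132;  b_120 = 199;  b_121 = 233
  b_122 = 182;  b_123 = 247;  b_124 = 131;  b_125 = 52;  b_126 = 131;  b_127 = 141
  b_128 = 174;  b_129 = 51;  b_130 = 79;  b_131 = 36;  b_132 = 175;  b_133 = 193
  b_134 = 6;  b_135 = 223;  b_136 = 75;  b_137 = 84;  b_138 = 11;  b_139 = 197
  b_140 = 62;  b_141 = 187;  b_142 = 55;  b_143 = 196;  b_144 = 87;  b_145 = 217
  b_146 = 214;  b_147 = 135;  b_148 = 211;  b_149 = 116;  b_150 = 83;  b_151 = 61
  b_152 = 78;  b_153 = 3;  b_154 = 223;  b_155 = 100;  b_156 = 191;  b_157 = 49
  b_158 = 38;  b_159 = 239;  b_160 = 27;  b_161 = 148;  b_162 = 91;  b_163 = 245
  b_164 = 222;  b_165 = 11;  b_166 = 71;  b_167 = 4;  b_168 = 231;  b_169 = 201
  b_170 = 246;  b_171 = 23;  b_172 = 35;  b_173 = 180;  b_174 = 35;  b_175 = 237
  b_176 = 238;  b_177 = 211;  b_178 = 111;  b_179 = 164;  b_180 = 207;  b_181 = 161
  b_182 = 70;  b_183 = 255;  b_184 = 235;  b_185 = 212;  b_186 = 171;  b_187 = 37
  b_188 = 126;  b_189 = 91;  b_190 = 87;  b_191 = 68;  b_192 = 119;  b_193 = 185
  b_194 = 22;  b_195 = 167;  b_196 = 115;  b_197 = 244;  b_198 = 243;  b_199 = 157
  b_200 = 142;  b_201 = 163;  b_202 = 255;  b_203 = 228;  b_204 = 223;  b_205 = 17
  b_206 = 102;  b_207 = 15;  b_208 = 187;  b_209 = 20;  b_210 = 251;  b_211 = 85
  b_212 = 30;  b_213 = 171;  b_214 = 103;  b_215 = 132;  b_216 = 7;  b_217 = 169
  b_218 = 54;  b_219 = 55;  b_220 = 195;  b_221 = 52;  b_222 = 195;  b_223 = 77
  b_224 = 46;  b_225 = 115;  b_226 = 143;  b_227 = 36;  b_228 = 239;  b_229 = 129
  b_230 = 134;  b_231 = 31;  b_232 = 139;  b_233 = 84;  b_234 = 75;  b_235 = 133
  b_236 = 190;  b_237 = 251;  b_238 = 119;  b_239 = 196;  b_240 = 151;  b_241 = 153
  b_242 = 86;  b_243 = 199;  b_244 = 19;  b_245 = 116;  b_246 = 147;  b_247 = 253
  b_248 = 206;  b_249 = 67;  b_250 = 31;  b_251 = 100;  b_252 = 255;  b_253 = 241
  b_254 = 166;  b_255 = 47;  b_256 = 91;  b_257 = 148;  b_258 = 155;  b_259 = 181
  b_260 = 94;  b_261 = 75;  b_262 = 135;  b_263 = 4;  b_264 = 39;  b_265 = 137
  b_266 = 118;  b_267 = 87;  b_268 = 99;  b_269 = 180;  b_270 = 99;  b_271 = 173
  b_272 = 110;  b_273 = 19;  b_274 = 175;  b_275 = 164;  b_276 = 15;  b_277 = 97
  b_278 = 198;  b_279 = 63;  b_280 = 43;  b_281 = 212;  b_282 = 235;  b_283 = 229
  b_284 = 254;  b_285 = 155;  b_286 = 151;  b_287 = 68;  b_288 = 183;  b_289 = 121
  b_290 = 150;  b_291 = 231;  b_292 = 179;  b_293 = 244;  b_294 = 51;  b_295 = 93
  b_296 = 14;  b_297 = 227;  b_298 = 63;  b_299 = 228;  b_300 = 31;  b_301 = 209
  b_302 = 230;  b_303 = 79;  b_304 = 251;  b_305 = 20;  b_306 = 59;  b_307 = 21
  b_308 = 158;  b_309 = 235;  b_310 = 167;  b_311 = 132;  b_312 = 71;  b_313 = 105
  b_314 = 182;  b_315 = 119;  b_316 = 3;  b_317 = 52;  b_318 = 3;  b_319 = 13
  b_320 = 174;  b_321 = 179;  b_322 = 207;  b_323 = 36;  b_324 = 47;  b_325 = 65
  b_326 = 6;  b_327 = 95;  b_328 = 203;  b_329 = 84;  b_330 = 139;  b_331 = 69
  b_332 = 62;  b_333 = 59;  b_334 = 183;  b_335 = 196;  b_336 = 215;  b_337 = 89
  b_338 = 214;  b_339 = 7;  b_340 = 83;  b_341 = 116;  b_342 = 211;  b_343 = 189
  b_344 = 78;  b_345 = 131;  b_346 = 95;  b_347 = 100;  b_348 = 63;  b_349 = 177
  b_350 = 38;  b_351 = 111;  b_352 = 155;  b_353 = 148;  b_354 = 219;  b_355 = 117
  b_356 = 222;  b_357 = 139;  b_358 = 199;  b_359 = 4;  b_360 = 103;  b_361 = 73
  b_362 = 246;  b_363 = 151;  b_364 = 163;  b_365 = 180;  b_366 = 163;  b_367 = 109
  b_368 = 238;  b_369 = 83;  b_370 = 239;  b_371 = 164;  b_372 = 79;  b_373 = 33
  b_374 = 70;  b_375 = 127;  b_376 = 107;  b_377 = 212
b_378 = 35·212 + 77·107 = 43
b_379 = 35·43 + 77·212 = 165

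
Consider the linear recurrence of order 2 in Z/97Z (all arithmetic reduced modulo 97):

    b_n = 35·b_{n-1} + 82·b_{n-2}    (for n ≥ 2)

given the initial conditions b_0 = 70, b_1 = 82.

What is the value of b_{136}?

b_2 = 35·82 + 82·70 = 74
b_3 = 35·74 + 82·82 = 2
b_4 = 35·2 + 82·74 = 27
b_5 = 35·27 + 82·2 = 42
b_6 = 35·42 + 82·27 = 95
b_7 = 35·95 + 82·42 = 76
b_8 = 35·76 + 82·95 = 71
b_9 = 35·71 + 82·76 = 84
b_10 = 35·84 + 82·71 = 32
b_11 = 35·32 + 82·84 = 54
b_12 = 35·54 + 82·32 = 52
b_13 = 35·52 + 82·54 = 40
b_14 = 35·40 + 82·52 = 38
b_15 = 35·38 + 82·40 = 51
b_16 = 35·51 + 82·38 = 51
b_17 = 35·51 + 82·51 = 50
b_18 = 35·50 + 82·51 = 15
b_19 = 35·15 + 82·50 = 66
b_20 = 35·66 + 82·15 = 48
b_21 = 35·48 + 82·66 = 11
b_22 = 35·11 + 82·48 = 53
b_23 = 35·53 + 82·11 = 41
b_24 = 35·41 + 82·53 = 58
b_25 = 35·58 + 82·41 = 57
b_26 = 35·57 + 82·58 = 58
b_27 = 35·58 + 82·57 = 11
b_28 = 35·11 + 82·58 = 0
b_29 = 35·0 + 82·11 = 29
b_30 = 35·29 + 82·0 = 45
b_31 = 35·45 + 82·29 = 73
b_32 = 35·73 + 82·45 = 37
b_33 = 35·37 + 82·73 = 6
b_34 = 35·6 + 82·37 = 43
b_35 = 35·43 + 82·6 = 57
b_36 = 35·57 + 82·43 = 89
b_37 = 35·89 + 82·57 = 29
b_38 = 35·29 + 82·89 = 68
b_39 = 35·68 + 82·29 = 5
b_40 = 35·5 + 82·68 = 28
b_41 = 35·28 + 82·5 = 32
b_42 = 35·32 + 82·28 = 21
b_43 = 35·21 + 82·32 = 61
b_44 = 35·61 + 82·21 = 74
b_45 = 35·74 + 82·61 = 26
b_46 = 35·26 + 82·74 = 91
b_47 = 35·91 + 82·26 = 79
b_48 = 35·79 + 82·91 = 42
b_49 = 35·42 + 82·79 = 91
b_50 = 35·91 + 82·42 = 33
b_51 = 35·33 + 82·91 = 81
b_52 = 35·81 + 82·33 = 12
b_53 = 35·12 + 82·81 = 78
b_54 = 35·78 + 82·12 = 28
b_55 = 35·28 + 82·78 = 4
b_56 = 35·4 + 82·28 = 11
b_57 = 35·11 + 82·4 = 34
b_58 = 35·34 + 82·11 = 55
b_59 = 35·55 + 82·34 = 57
b_60 = 35·57 + 82·55 = 6
b_61 = 35·6 + 82·57 = 34
b_62 = 35·34 + 82·6 = 33
b_63 = 35·33 + 82·34 = 63
b_64 = 35·63 + 82·33 = 61
b_65 = 35·61 + 82·63 = 26
b_66 = 35·26 + 82·61 = 92
b_67 = 35·92 + 82·26 = 17
b_68 = 35·17 + 82·92 = 88
b_69 = 35·88 + 82·17 = 12
b_70 = 35·12 + 82·88 = 70
b_71 = 35·70 + 82·12 = 39
b_72 = 35·39 + 82·70 = 24
b_73 = 35·24 + 82·39 = 61
b_74 = 35·61 + 82·24 = 29
b_75 = 35·29 + 82·61 = 3
b_76 = 35·3 + 82·29 = 58
b_77 = 35·58 + 82·3 = 45
b_78 = 35·45 + 82·58 = 26
b_79 = 35·26 + 82·45 = 41
b_80 = 35·41 + 82·26 = 75
b_81 = 35·75 + 82·41 = 70
b_82 = 35·70 + 82·75 = 64
b_83 = 35·64 + 82·70 = 26
b_84 = 35·26 + 82·64 = 47
b_85 = 35·47 + 82·26 = 91
b_86 = 35·91 + 82·47 = 55
b_87 = 35·55 + 82·91 = 75
b_88 = 35·75 + 82·55 = 54
b_89 = 35·54 + 82·75 = 86
b_90 = 35·86 + 82·54 = 66
b_91 = 35·66 + 82·86 = 50
b_92 = 35·50 + 82·66 = 81
b_93 = 35·81 + 82·50 = 48
b_94 = 35·48 + 82·81 = 77
b_95 = 35·77 + 82·48 = 35
b_96 = 35·35 + 82·77 = 70
b_97 = 35·70 + 82·35 = 82
b_98 = 35·82 + 82·70 = 74
b_99 = 35·74 + 82·82 = 2
b_100 = 35·2 + 82·74 = 27
b_101 = 35·27 + 82·2 = 42
b_102 = 35·42 + 82·27 = 95
b_103 = 35·95 + 82·42 = 76
b_104 = 35·76 + 82·95 = 71
b_105 = 35·71 + 82·76 = 84
b_106 = 35·84 + 82·71 = 32
b_107 = 35·32 + 82·84 = 54
b_108 = 35·54 + 82·32 = 52
b_109 = 35·52 + 82·54 = 40
b_110 = 35·40 + 82·52 = 38
b_111 = 35·38 + 82·40 = 51
b_112 = 35·51 + 82·38 = 51
b_113 = 35·51 + 82·51 = 50
b_114 = 35·50 + 82·51 = 15
b_115 = 35·15 + 82·50 = 66
b_116 = 35·66 + 82·15 = 48
b_117 = 35·48 + 82·66 = 11
b_118 = 35·11 + 82·48 = 53
b_119 = 35·53 + 82·11 = 41
b_120 = 35·41 + 82·53 = 58
b_121 = 35·58 + 82·41 = 57
b_122 = 35·57 + 82·58 = 58
b_123 = 35·58 + 82·57 = 11
b_124 = 35·11 + 82·58 = 0
b_125 = 35·0 + 82·11 = 29
b_126 = 35·29 + 82·0 = 45
b_127 = 35·45 + 82·29 = 73
b_128 = 35·73 + 82·45 = 37
b_129 = 35·37 + 82·73 = 6
b_130 = 35·6 + 82·37 = 43
b_131 = 35·43 + 82·6 = 57
b_132 = 35·57 + 82·43 = 89
b_133 = 35·89 + 82·57 = 29
b_134 = 35·29 + 82·89 = 68
b_135 = 35·68 + 82·29 = 5
b_136 = 35·5 + 82·68 = 28

28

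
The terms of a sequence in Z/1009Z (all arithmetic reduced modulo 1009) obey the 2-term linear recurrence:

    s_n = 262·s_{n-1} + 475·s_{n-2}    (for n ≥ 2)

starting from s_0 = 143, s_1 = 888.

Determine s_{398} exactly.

s_2 = 262·888 + 475·143 = 908
s_3 = 262·908 + 475·888 = 819
s_4 = 262·819 + 475·908 = 118
s_5 = 262·118 + 475·819 = 197
s_6 = 262·197 + 475·118 = 710
s_7 = 262·710 + 475·197 = 102
Continuing the recurrence:
  s_8 = 734;  s_9 = 616;  s_10 = 497;  s_11 = 43;  s_12 = 136;  s_13 = 562
  s_14 = 963;  s_15 = 630;  s_16 = 941;  s_17 = 932;  s_18 = 1003;  s_19 = 195
  s_20 = 817;  s_21 = 952;  s_22 = 820;  s_23 = 91;  s_24 = 661;  s_25 = 481
  s_26 = 73;  s_27 = 396;  s_28 = 194;  s_29 = 804;  s_30 = 98;  s_31 = 949
  s_32 = 560;  s_33 = 167;  s_34 = 1000;  s_35 = 283;  s_36 = 250;  s_37 = 143
  s_38 = 830;  s_39 = 847;  s_40 = 674;  s_41 = 756;  s_42 = 605;  s_43 = 1002
  s_44 = 1003;  s_45 = 148;  s_46 = 611;  s_47 = 330;  s_48 = 328;  s_49 = 526
  s_50 = 1002;  s_51 = 811;  s_52 = 294;  s_53 = 131;  s_54 = 424;  s_55 = 774
  s_56 = 588;  s_57 = 53;  s_58 = 576;  s_59 = 521;  s_60 = 448;  s_61 = 602
  s_62 = 221;  s_63 = 792;  s_64 = 698;  s_65 = 90;  s_66 = 971;  s_67 = 506
  s_68 = 505;  s_69 = 339;  s_70 = 768;  s_71 = 10;  s_72 = 144;  s_73 = 100
  s_74 = 763;  s_75 = 201;  s_76 = 388;  s_77 = 376;  s_78 = 292;  s_79 = 836
  s_80 = 546;  s_81 = 337;  s_82 = 548;  s_83 = 951;  s_84 = 926;  s_85 = 145
  s_86 = 583;  s_87 = 650;  s_88 = 238;  s_89 = 803;  s_90 = 556;  s_91 = 399
  s_92 = 353;  s_93 = 500;  s_94 = 11;  s_95 = 240;  s_96 = 502;  s_97 = 337
  s_98 = 837;  s_99 = 994;  s_100 = 135;  s_101 = 1002;  s_102 = 742;  s_103 = 378
  s_104 = 463;  s_105 = 174;  s_106 = 146;  s_107 = 831;  s_108 = 516;  s_109 = 192
  s_110 = 776;  s_111 = 893;  s_112 = 193;  s_113 = 511;  s_114 = 550;  s_115 = 378
  s_116 = 73;  s_117 = 912;  s_118 = 180;  s_119 = 76;  s_120 = 476;  s_121 = 381
  s_122 = 15;  s_123 = 258;  s_124 = 55;  s_125 = 745;  s_126 = 344;  s_127 = 43
  s_128 = 109;  s_129 = 551;  s_130 = 391;  s_131 = 927;  s_132 = 783;  s_133 = 720
  s_134 = 570;  s_135 = 966;  s_136 = 171;  s_137 = 161;  s_138 = 309;  s_139 = 29
  s_140 = 1005;  s_141 = 619;  s_142 = 856;  s_143 = 680;  s_144 = 549;  s_145 = 680
  s_146 = 20;  s_147 = 315;  s_148 = 211;  s_149 = 80;  s_150 = 105;  s_151 = 934
  s_152 = 964;  s_153 = 8;  s_154 = 901;  s_155 = 729;  s_156 = 456;  s_157 = 598
  s_158 = 955;  s_159 = 499;  s_160 = 152;  s_161 = 383;  s_162 = 7;  s_163 = 121
  s_164 = 721;  s_165 = 181;  s_166 = 423;  s_167 = 46;  s_168 = 78;  s_169 = 917
  s_170 = 838;  s_171 = 290;  s_172 = 809;  s_173 = 594;  s_174 = 88;  s_175 = 488
  s_176 = 144;  s_177 = 125;  s_178 = 250;  s_179 = 768;  s_180 = 113;  s_181 = 896
  s_182 = 862;  s_183 = 639;  s_184 = 729;  s_185 = 113;  s_186 = 533;  s_187 = 602
  s_188 = 236;  s_189 = 686;  s_190 = 231;  s_191 = 934;  s_192 = 274;  s_193 = 848
  s_194 = 185;  s_195 = 247;  s_196 = 230;  s_197 = 1;  s_198 = 540;  s_199 = 695
  s_200 = 684;  s_201 = 797;  s_202 = 962;  s_203 = 1003;  s_204 = 319;  s_205 = 8
  s_206 = 253;  s_207 = 465;  s_208 = 854;  s_209 = 663;  s_210 = 190;  s_211 = 456
  s_212 = 859;  s_213 = 725;  s_214 = 647;  s_215 = 308;  s_216 = 565;  s_217 = 711
  s_218 = 607;  s_219 = 331;  s_220 = 708;  s_221 = 670;  s_222 = 277;  s_223 = 341
  s_224 = 955;  s_225 = 513;  s_226 = 793;  s_227 = 418;  s_228 = 862;  s_229 = 614
  s_230 = 233;  s_231 = 555;  s_232 = 808;  s_233 = 82;  s_234 = 675;  s_235 = 883
  s_236 = 48;  s_237 = 149;  s_238 = 289;  s_239 = 188;  s_240 = 875;  s_241 = 715
  s_242 = 582;  s_243 = 726;  s_244 = 504;  s_245 = 650;  s_246 = 46;  s_247 = 949
  s_248 = 76;  s_249 = 493;  s_250 = 799;  s_251 = 562;  s_252 = 71;  s_253 = 5
  s_254 = 729;  s_255 = 654;  s_256 = 6;  s_257 = 441;  s_258 = 339;  s_259 = 638
  s_260 = 256;  s_261 = 828;  s_262 = 521;  s_263 = 77;  s_264 = 264;  s_265 = 807
  s_266 = 837;  s_267 = 246;  s_268 = 914;  s_269 = 141;  s_270 = 898;  s_271 = 560
  s_272 = 158;  s_273 = 660;  s_274 = 765;  s_275 = 349;  s_276 = 763;  s_277 = 423
  s_278 = 30;  s_279 = 931;  s_280 = 877;  s_281 = 5;  s_282 = 159;  s_283 = 646
  s_284 = 599;  s_285 = 657;  s_286 = 591;  s_287 = 759;  s_288 = 308;  s_289 = 288
  s_290 = 785;  s_291 = 419;  s_292 = 351;  s_293 = 395;  s_294 = 812;  s_295 = 805
  s_296 = 291;  s_297 = 531;  s_298 = 881;  s_299 = 745;  s_300 = 193;  s_301 = 841
  s_302 = 236;  s_303 = 194;  s_304 = 479;  s_305 = 713;  s_306 = 641;  s_307 = 99
  s_308 = 470;  s_309 = 653;  s_310 = 826;  s_311 = 898;  s_312 = 28;  s_313 = 16
  s_314 = 339;  s_315 = 563;  s_316 = 786;  s_317 = 136;  s_318 = 337;  s_319 = 535
  s_320 = 572;  s_321 = 389;  s_322 = 288;  s_323 = 918;  s_324 = 959;  s_325 = 179
  s_326 = 950;  s_327 = 955;  s_328 = 205;  s_329 = 817;  s_330 = 657;  s_331 = 214
  s_332 = 867;  s_333 = 879;  s_334 = 399;  s_335 = 410;  s_336 = 299;  s_337 = 658
  s_338 = 622;  s_339 = 275;  s_340 = 224;  s_341 = 630;  s_342 = 39;  s_343 = 714
  s_344 = 766;  s_345 = 27;  s_346 = 621;  s_347 = 970;  s_348 = 219;  s_349 = 511
  s_350 = 792;  s_351 = 215;  s_352 = 678;  s_353 = 268;  s_354 = 774;  s_355 = 145
  s_356 = 22;  s_357 = 982;  s_358 = 349;  s_359 = 920;  s_360 = 188;  s_361 = 927
  s_362 = 213;  s_363 = 712;  s_364 = 154;  s_365 = 173;  s_366 = 423;  s_367 = 282
  s_368 = 361;  s_369 = 498;  s_370 = 260;  s_371 = 961;  s_372 = 943;  s_373 = 268
  s_374 = 524;  s_375 = 230;  s_376 = 406;  s_377 = 705;  s_378 = 194;  s_379 = 265
  s_380 = 140;  s_381 = 106;  s_382 = 435;  s_383 = 862;  s_384 = 617;  s_385 = 10
  s_386 = 58;  s_387 = 775;  s_388 = 548;  s_389 = 138;  s_390 = 819;  s_391 = 635
  s_392 = 445;  s_393 = 489;  s_394 = 469;  s_395 = 994;  s_396 = 901
s_397 = 262·901 + 475·994 = 903
s_398 = 262·903 + 475·901 = 639

639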